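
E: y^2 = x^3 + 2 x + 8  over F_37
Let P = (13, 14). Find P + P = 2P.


Doubling: s = (3 x1^2 + a) / (2 y1)
s = (3*13^2 + 2) / (2*14) mod 37 = 1
x3 = s^2 - 2 x1 mod 37 = 1^2 - 2*13 = 12
y3 = s (x1 - x3) - y1 mod 37 = 1 * (13 - 12) - 14 = 24

2P = (12, 24)


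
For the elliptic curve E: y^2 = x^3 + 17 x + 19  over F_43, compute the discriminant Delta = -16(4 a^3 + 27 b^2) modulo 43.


4 a^3 + 27 b^2 = 4*17^3 + 27*19^2 = 19652 + 9747 = 29399
Delta = -16 * (29399) = -470384
Delta mod 43 = 36

Delta = 36 (mod 43)


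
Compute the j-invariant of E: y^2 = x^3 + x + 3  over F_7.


Delta = -16(4 a^3 + 27 b^2) mod 7 = 3
-1728 * (4 a)^3 = -1728 * (4*1)^3 mod 7 = 1
j = 1 * 3^(-1) mod 7 = 5

j = 5 (mod 7)


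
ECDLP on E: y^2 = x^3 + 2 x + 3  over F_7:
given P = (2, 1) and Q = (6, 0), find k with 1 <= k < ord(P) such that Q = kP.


Enumerate multiples of P until we hit Q = (6, 0):
  1P = (2, 1)
  2P = (3, 6)
  3P = (6, 0)
Match found at i = 3.

k = 3


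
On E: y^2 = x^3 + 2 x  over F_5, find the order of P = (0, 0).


Compute successive multiples of P until we hit O:
  1P = (0, 0)
  2P = O

ord(P) = 2


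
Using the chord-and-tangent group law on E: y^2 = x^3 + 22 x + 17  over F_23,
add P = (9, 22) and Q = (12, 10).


P != Q, so use the chord formula.
s = (y2 - y1) / (x2 - x1) = (11) / (3) mod 23 = 19
x3 = s^2 - x1 - x2 mod 23 = 19^2 - 9 - 12 = 18
y3 = s (x1 - x3) - y1 mod 23 = 19 * (9 - 18) - 22 = 14

P + Q = (18, 14)


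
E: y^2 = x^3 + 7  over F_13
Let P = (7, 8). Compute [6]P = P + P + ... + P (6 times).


k = 6 = 110_2 (binary, LSB first: 011)
Double-and-add from P = (7, 8):
  bit 0 = 0: acc unchanged = O
  bit 1 = 1: acc = O + (8, 8) = (8, 8)
  bit 2 = 1: acc = (8, 8) + (11, 8) = (7, 5)

6P = (7, 5)


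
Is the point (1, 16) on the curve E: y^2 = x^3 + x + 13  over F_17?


Check whether y^2 = x^3 + 1 x + 13 (mod 17) for (x, y) = (1, 16).
LHS: y^2 = 16^2 mod 17 = 1
RHS: x^3 + 1 x + 13 = 1^3 + 1*1 + 13 mod 17 = 15
LHS != RHS

No, not on the curve


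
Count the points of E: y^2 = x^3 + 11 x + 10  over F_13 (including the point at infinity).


For each x in F_13, count y with y^2 = x^3 + 11 x + 10 mod 13:
  x = 0: RHS = 10, y in [6, 7]  -> 2 point(s)
  x = 1: RHS = 9, y in [3, 10]  -> 2 point(s)
  x = 2: RHS = 1, y in [1, 12]  -> 2 point(s)
  x = 4: RHS = 1, y in [1, 12]  -> 2 point(s)
  x = 7: RHS = 1, y in [1, 12]  -> 2 point(s)
  x = 8: RHS = 12, y in [5, 8]  -> 2 point(s)
Affine points: 12. Add the point at infinity: total = 13.

#E(F_13) = 13


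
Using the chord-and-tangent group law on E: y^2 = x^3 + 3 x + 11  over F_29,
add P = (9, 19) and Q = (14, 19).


P != Q, so use the chord formula.
s = (y2 - y1) / (x2 - x1) = (0) / (5) mod 29 = 0
x3 = s^2 - x1 - x2 mod 29 = 0^2 - 9 - 14 = 6
y3 = s (x1 - x3) - y1 mod 29 = 0 * (9 - 6) - 19 = 10

P + Q = (6, 10)


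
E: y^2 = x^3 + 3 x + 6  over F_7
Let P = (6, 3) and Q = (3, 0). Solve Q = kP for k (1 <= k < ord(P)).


Enumerate multiples of P until we hit Q = (3, 0):
  1P = (6, 3)
  2P = (3, 0)
Match found at i = 2.

k = 2


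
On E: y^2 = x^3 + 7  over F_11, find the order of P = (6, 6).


Compute successive multiples of P until we hit O:
  1P = (6, 6)
  2P = (3, 10)
  3P = (5, 0)
  4P = (3, 1)
  5P = (6, 5)
  6P = O

ord(P) = 6


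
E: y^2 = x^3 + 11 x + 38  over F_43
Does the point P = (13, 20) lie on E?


Check whether y^2 = x^3 + 11 x + 38 (mod 43) for (x, y) = (13, 20).
LHS: y^2 = 20^2 mod 43 = 13
RHS: x^3 + 11 x + 38 = 13^3 + 11*13 + 38 mod 43 = 13
LHS = RHS

Yes, on the curve


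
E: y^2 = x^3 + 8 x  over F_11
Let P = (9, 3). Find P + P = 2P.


Doubling: s = (3 x1^2 + a) / (2 y1)
s = (3*9^2 + 8) / (2*3) mod 11 = 7
x3 = s^2 - 2 x1 mod 11 = 7^2 - 2*9 = 9
y3 = s (x1 - x3) - y1 mod 11 = 7 * (9 - 9) - 3 = 8

2P = (9, 8)


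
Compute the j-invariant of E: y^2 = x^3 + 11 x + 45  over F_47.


Delta = -16(4 a^3 + 27 b^2) mod 47 = 38
-1728 * (4 a)^3 = -1728 * (4*11)^3 mod 47 = 32
j = 32 * 38^(-1) mod 47 = 33

j = 33 (mod 47)


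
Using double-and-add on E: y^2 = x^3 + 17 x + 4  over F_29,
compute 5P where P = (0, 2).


k = 5 = 101_2 (binary, LSB first: 101)
Double-and-add from P = (0, 2):
  bit 0 = 1: acc = O + (0, 2) = (0, 2)
  bit 1 = 0: acc unchanged = (0, 2)
  bit 2 = 1: acc = (0, 2) + (16, 14) = (19, 20)

5P = (19, 20)


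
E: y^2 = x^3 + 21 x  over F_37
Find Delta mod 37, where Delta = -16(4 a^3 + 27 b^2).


4 a^3 + 27 b^2 = 4*21^3 + 27*0^2 = 37044 + 0 = 37044
Delta = -16 * (37044) = -592704
Delta mod 37 = 36

Delta = 36 (mod 37)


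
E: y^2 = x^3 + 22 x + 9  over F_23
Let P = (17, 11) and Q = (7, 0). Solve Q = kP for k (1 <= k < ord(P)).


Enumerate multiples of P until we hit Q = (7, 0):
  1P = (17, 11)
  2P = (7, 0)
Match found at i = 2.

k = 2


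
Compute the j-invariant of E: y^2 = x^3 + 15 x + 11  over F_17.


Delta = -16(4 a^3 + 27 b^2) mod 17 = 5
-1728 * (4 a)^3 = -1728 * (4*15)^3 mod 17 = 5
j = 5 * 5^(-1) mod 17 = 1

j = 1 (mod 17)


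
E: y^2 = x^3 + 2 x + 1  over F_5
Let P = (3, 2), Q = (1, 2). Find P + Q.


P != Q, so use the chord formula.
s = (y2 - y1) / (x2 - x1) = (0) / (3) mod 5 = 0
x3 = s^2 - x1 - x2 mod 5 = 0^2 - 3 - 1 = 1
y3 = s (x1 - x3) - y1 mod 5 = 0 * (3 - 1) - 2 = 3

P + Q = (1, 3)


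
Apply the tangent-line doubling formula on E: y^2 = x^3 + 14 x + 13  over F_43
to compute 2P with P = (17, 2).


Doubling: s = (3 x1^2 + a) / (2 y1)
s = (3*17^2 + 14) / (2*2) mod 43 = 16
x3 = s^2 - 2 x1 mod 43 = 16^2 - 2*17 = 7
y3 = s (x1 - x3) - y1 mod 43 = 16 * (17 - 7) - 2 = 29

2P = (7, 29)


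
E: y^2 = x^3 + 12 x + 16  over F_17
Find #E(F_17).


For each x in F_17, count y with y^2 = x^3 + 12 x + 16 mod 17:
  x = 0: RHS = 16, y in [4, 13]  -> 2 point(s)
  x = 4: RHS = 9, y in [3, 14]  -> 2 point(s)
  x = 6: RHS = 15, y in [7, 10]  -> 2 point(s)
  x = 7: RHS = 1, y in [1, 16]  -> 2 point(s)
  x = 11: RHS = 0, y in [0]  -> 1 point(s)
  x = 12: RHS = 1, y in [1, 16]  -> 2 point(s)
  x = 14: RHS = 4, y in [2, 15]  -> 2 point(s)
  x = 15: RHS = 1, y in [1, 16]  -> 2 point(s)
Affine points: 15. Add the point at infinity: total = 16.

#E(F_17) = 16


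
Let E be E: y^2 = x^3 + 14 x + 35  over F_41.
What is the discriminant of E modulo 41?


4 a^3 + 27 b^2 = 4*14^3 + 27*35^2 = 10976 + 33075 = 44051
Delta = -16 * (44051) = -704816
Delta mod 41 = 15

Delta = 15 (mod 41)


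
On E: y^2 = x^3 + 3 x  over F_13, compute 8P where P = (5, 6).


k = 8 = 1000_2 (binary, LSB first: 0001)
Double-and-add from P = (5, 6):
  bit 0 = 0: acc unchanged = O
  bit 1 = 0: acc unchanged = O
  bit 2 = 0: acc unchanged = O
  bit 3 = 1: acc = O + (3, 6) = (3, 6)

8P = (3, 6)


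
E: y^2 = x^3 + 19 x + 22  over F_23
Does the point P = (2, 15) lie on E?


Check whether y^2 = x^3 + 19 x + 22 (mod 23) for (x, y) = (2, 15).
LHS: y^2 = 15^2 mod 23 = 18
RHS: x^3 + 19 x + 22 = 2^3 + 19*2 + 22 mod 23 = 22
LHS != RHS

No, not on the curve


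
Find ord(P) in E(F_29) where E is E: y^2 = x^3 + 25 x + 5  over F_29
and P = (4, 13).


Compute successive multiples of P until we hit O:
  1P = (4, 13)
  2P = (17, 23)
  3P = (17, 6)
  4P = (4, 16)
  5P = O

ord(P) = 5


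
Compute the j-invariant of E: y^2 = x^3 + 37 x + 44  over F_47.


Delta = -16(4 a^3 + 27 b^2) mod 47 = 46
-1728 * (4 a)^3 = -1728 * (4*37)^3 mod 47 = 13
j = 13 * 46^(-1) mod 47 = 34

j = 34 (mod 47)


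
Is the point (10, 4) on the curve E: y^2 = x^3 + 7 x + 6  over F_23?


Check whether y^2 = x^3 + 7 x + 6 (mod 23) for (x, y) = (10, 4).
LHS: y^2 = 4^2 mod 23 = 16
RHS: x^3 + 7 x + 6 = 10^3 + 7*10 + 6 mod 23 = 18
LHS != RHS

No, not on the curve


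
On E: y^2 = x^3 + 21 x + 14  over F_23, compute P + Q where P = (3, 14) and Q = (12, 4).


P != Q, so use the chord formula.
s = (y2 - y1) / (x2 - x1) = (13) / (9) mod 23 = 4
x3 = s^2 - x1 - x2 mod 23 = 4^2 - 3 - 12 = 1
y3 = s (x1 - x3) - y1 mod 23 = 4 * (3 - 1) - 14 = 17

P + Q = (1, 17)


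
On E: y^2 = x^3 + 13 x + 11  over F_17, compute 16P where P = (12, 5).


k = 16 = 10000_2 (binary, LSB first: 00001)
Double-and-add from P = (12, 5):
  bit 0 = 0: acc unchanged = O
  bit 1 = 0: acc unchanged = O
  bit 2 = 0: acc unchanged = O
  bit 3 = 0: acc unchanged = O
  bit 4 = 1: acc = O + (12, 12) = (12, 12)

16P = (12, 12)


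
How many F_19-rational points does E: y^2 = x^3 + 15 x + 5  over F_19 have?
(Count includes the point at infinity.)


For each x in F_19, count y with y^2 = x^3 + 15 x + 5 mod 19:
  x = 0: RHS = 5, y in [9, 10]  -> 2 point(s)
  x = 2: RHS = 5, y in [9, 10]  -> 2 point(s)
  x = 3: RHS = 1, y in [1, 18]  -> 2 point(s)
  x = 6: RHS = 7, y in [8, 11]  -> 2 point(s)
  x = 7: RHS = 16, y in [4, 15]  -> 2 point(s)
  x = 11: RHS = 0, y in [0]  -> 1 point(s)
  x = 16: RHS = 9, y in [3, 16]  -> 2 point(s)
  x = 17: RHS = 5, y in [9, 10]  -> 2 point(s)
Affine points: 15. Add the point at infinity: total = 16.

#E(F_19) = 16


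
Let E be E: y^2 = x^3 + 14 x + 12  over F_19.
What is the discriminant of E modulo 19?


4 a^3 + 27 b^2 = 4*14^3 + 27*12^2 = 10976 + 3888 = 14864
Delta = -16 * (14864) = -237824
Delta mod 19 = 18

Delta = 18 (mod 19)


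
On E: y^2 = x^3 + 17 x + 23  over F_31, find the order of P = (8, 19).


Compute successive multiples of P until we hit O:
  1P = (8, 19)
  2P = (22, 28)
  3P = (6, 0)
  4P = (22, 3)
  5P = (8, 12)
  6P = O

ord(P) = 6


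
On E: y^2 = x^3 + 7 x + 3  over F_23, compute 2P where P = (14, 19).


Doubling: s = (3 x1^2 + a) / (2 y1)
s = (3*14^2 + 7) / (2*19) mod 23 = 9
x3 = s^2 - 2 x1 mod 23 = 9^2 - 2*14 = 7
y3 = s (x1 - x3) - y1 mod 23 = 9 * (14 - 7) - 19 = 21

2P = (7, 21)


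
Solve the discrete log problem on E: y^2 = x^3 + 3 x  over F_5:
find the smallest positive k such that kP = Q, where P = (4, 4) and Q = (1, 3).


Enumerate multiples of P until we hit Q = (1, 3):
  1P = (4, 4)
  2P = (1, 2)
  3P = (1, 3)
Match found at i = 3.

k = 3


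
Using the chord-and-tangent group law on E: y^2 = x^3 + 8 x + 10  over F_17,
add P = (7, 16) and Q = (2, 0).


P != Q, so use the chord formula.
s = (y2 - y1) / (x2 - x1) = (1) / (12) mod 17 = 10
x3 = s^2 - x1 - x2 mod 17 = 10^2 - 7 - 2 = 6
y3 = s (x1 - x3) - y1 mod 17 = 10 * (7 - 6) - 16 = 11

P + Q = (6, 11)


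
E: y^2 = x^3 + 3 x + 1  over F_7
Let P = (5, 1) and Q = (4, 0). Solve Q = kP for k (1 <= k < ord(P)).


Enumerate multiples of P until we hit Q = (4, 0):
  1P = (5, 1)
  2P = (6, 2)
  3P = (4, 0)
Match found at i = 3.

k = 3


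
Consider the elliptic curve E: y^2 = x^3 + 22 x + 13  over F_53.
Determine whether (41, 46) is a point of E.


Check whether y^2 = x^3 + 22 x + 13 (mod 53) for (x, y) = (41, 46).
LHS: y^2 = 46^2 mod 53 = 49
RHS: x^3 + 22 x + 13 = 41^3 + 22*41 + 13 mod 53 = 35
LHS != RHS

No, not on the curve


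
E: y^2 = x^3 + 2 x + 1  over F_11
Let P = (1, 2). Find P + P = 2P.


Doubling: s = (3 x1^2 + a) / (2 y1)
s = (3*1^2 + 2) / (2*2) mod 11 = 4
x3 = s^2 - 2 x1 mod 11 = 4^2 - 2*1 = 3
y3 = s (x1 - x3) - y1 mod 11 = 4 * (1 - 3) - 2 = 1

2P = (3, 1)


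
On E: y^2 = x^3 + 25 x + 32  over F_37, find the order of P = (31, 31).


Compute successive multiples of P until we hit O:
  1P = (31, 31)
  2P = (2, 33)
  3P = (11, 11)
  4P = (33, 4)
  5P = (35, 23)
  6P = (12, 5)
  7P = (34, 35)
  8P = (19, 22)
  ... (continuing to 37P)
  37P = O

ord(P) = 37


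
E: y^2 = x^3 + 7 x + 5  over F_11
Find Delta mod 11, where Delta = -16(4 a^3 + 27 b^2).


4 a^3 + 27 b^2 = 4*7^3 + 27*5^2 = 1372 + 675 = 2047
Delta = -16 * (2047) = -32752
Delta mod 11 = 6

Delta = 6 (mod 11)


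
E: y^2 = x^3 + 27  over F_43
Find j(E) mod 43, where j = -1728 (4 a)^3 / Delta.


Delta = -16(4 a^3 + 27 b^2) mod 43 = 4
-1728 * (4 a)^3 = -1728 * (4*0)^3 mod 43 = 0
j = 0 * 4^(-1) mod 43 = 0

j = 0 (mod 43)


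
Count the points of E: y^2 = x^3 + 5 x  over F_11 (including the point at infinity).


For each x in F_11, count y with y^2 = x^3 + 5 x + 0 mod 11:
  x = 0: RHS = 0, y in [0]  -> 1 point(s)
  x = 3: RHS = 9, y in [3, 8]  -> 2 point(s)
  x = 6: RHS = 4, y in [2, 9]  -> 2 point(s)
  x = 7: RHS = 4, y in [2, 9]  -> 2 point(s)
  x = 9: RHS = 4, y in [2, 9]  -> 2 point(s)
  x = 10: RHS = 5, y in [4, 7]  -> 2 point(s)
Affine points: 11. Add the point at infinity: total = 12.

#E(F_11) = 12


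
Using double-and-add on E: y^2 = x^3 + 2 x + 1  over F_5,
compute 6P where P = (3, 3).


k = 6 = 110_2 (binary, LSB first: 011)
Double-and-add from P = (3, 3):
  bit 0 = 0: acc unchanged = O
  bit 1 = 1: acc = O + (0, 4) = (0, 4)
  bit 2 = 1: acc = (0, 4) + (1, 2) = (3, 2)

6P = (3, 2)


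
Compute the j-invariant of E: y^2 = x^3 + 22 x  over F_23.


Delta = -16(4 a^3 + 27 b^2) mod 23 = 18
-1728 * (4 a)^3 = -1728 * (4*22)^3 mod 23 = 8
j = 8 * 18^(-1) mod 23 = 3

j = 3 (mod 23)


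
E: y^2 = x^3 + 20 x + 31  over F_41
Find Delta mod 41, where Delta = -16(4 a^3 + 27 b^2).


4 a^3 + 27 b^2 = 4*20^3 + 27*31^2 = 32000 + 25947 = 57947
Delta = -16 * (57947) = -927152
Delta mod 41 = 22

Delta = 22 (mod 41)


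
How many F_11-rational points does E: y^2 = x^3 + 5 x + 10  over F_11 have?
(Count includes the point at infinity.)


For each x in F_11, count y with y^2 = x^3 + 5 x + 10 mod 11:
  x = 1: RHS = 5, y in [4, 7]  -> 2 point(s)
  x = 6: RHS = 3, y in [5, 6]  -> 2 point(s)
  x = 7: RHS = 3, y in [5, 6]  -> 2 point(s)
  x = 8: RHS = 1, y in [1, 10]  -> 2 point(s)
  x = 9: RHS = 3, y in [5, 6]  -> 2 point(s)
  x = 10: RHS = 4, y in [2, 9]  -> 2 point(s)
Affine points: 12. Add the point at infinity: total = 13.

#E(F_11) = 13


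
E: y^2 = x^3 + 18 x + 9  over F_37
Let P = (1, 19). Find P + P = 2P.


Doubling: s = (3 x1^2 + a) / (2 y1)
s = (3*1^2 + 18) / (2*19) mod 37 = 21
x3 = s^2 - 2 x1 mod 37 = 21^2 - 2*1 = 32
y3 = s (x1 - x3) - y1 mod 37 = 21 * (1 - 32) - 19 = 33

2P = (32, 33)


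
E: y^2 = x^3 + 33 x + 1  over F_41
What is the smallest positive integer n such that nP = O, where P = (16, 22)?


Compute successive multiples of P until we hit O:
  1P = (16, 22)
  2P = (40, 7)
  3P = (36, 11)
  4P = (22, 10)
  5P = (7, 1)
  6P = (28, 32)
  7P = (33, 39)
  8P = (34, 1)
  ... (continuing to 27P)
  27P = O

ord(P) = 27


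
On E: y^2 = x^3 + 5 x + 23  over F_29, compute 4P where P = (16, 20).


k = 4 = 100_2 (binary, LSB first: 001)
Double-and-add from P = (16, 20):
  bit 0 = 0: acc unchanged = O
  bit 1 = 0: acc unchanged = O
  bit 2 = 1: acc = O + (17, 27) = (17, 27)

4P = (17, 27)


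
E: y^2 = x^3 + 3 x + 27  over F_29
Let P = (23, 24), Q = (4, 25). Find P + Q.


P != Q, so use the chord formula.
s = (y2 - y1) / (x2 - x1) = (1) / (10) mod 29 = 3
x3 = s^2 - x1 - x2 mod 29 = 3^2 - 23 - 4 = 11
y3 = s (x1 - x3) - y1 mod 29 = 3 * (23 - 11) - 24 = 12

P + Q = (11, 12)


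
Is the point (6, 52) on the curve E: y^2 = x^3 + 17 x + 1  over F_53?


Check whether y^2 = x^3 + 17 x + 1 (mod 53) for (x, y) = (6, 52).
LHS: y^2 = 52^2 mod 53 = 1
RHS: x^3 + 17 x + 1 = 6^3 + 17*6 + 1 mod 53 = 1
LHS = RHS

Yes, on the curve


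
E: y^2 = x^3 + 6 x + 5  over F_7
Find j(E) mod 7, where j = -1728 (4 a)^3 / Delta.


Delta = -16(4 a^3 + 27 b^2) mod 7 = 2
-1728 * (4 a)^3 = -1728 * (4*6)^3 mod 7 = 6
j = 6 * 2^(-1) mod 7 = 3

j = 3 (mod 7)


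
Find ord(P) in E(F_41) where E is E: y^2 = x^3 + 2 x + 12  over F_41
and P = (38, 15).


Compute successive multiples of P until we hit O:
  1P = (38, 15)
  2P = (16, 9)
  3P = (3, 2)
  4P = (40, 3)
  5P = (40, 38)
  6P = (3, 39)
  7P = (16, 32)
  8P = (38, 26)
  ... (continuing to 9P)
  9P = O

ord(P) = 9


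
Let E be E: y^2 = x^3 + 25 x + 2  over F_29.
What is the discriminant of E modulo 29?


4 a^3 + 27 b^2 = 4*25^3 + 27*2^2 = 62500 + 108 = 62608
Delta = -16 * (62608) = -1001728
Delta mod 29 = 19

Delta = 19 (mod 29)


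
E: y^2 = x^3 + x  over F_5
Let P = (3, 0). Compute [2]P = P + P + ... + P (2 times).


k = 2 = 10_2 (binary, LSB first: 01)
Double-and-add from P = (3, 0):
  bit 0 = 0: acc unchanged = O
  bit 1 = 1: acc = O + O = O

2P = O


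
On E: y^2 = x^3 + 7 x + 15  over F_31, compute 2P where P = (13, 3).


Doubling: s = (3 x1^2 + a) / (2 y1)
s = (3*13^2 + 7) / (2*3) mod 31 = 3
x3 = s^2 - 2 x1 mod 31 = 3^2 - 2*13 = 14
y3 = s (x1 - x3) - y1 mod 31 = 3 * (13 - 14) - 3 = 25

2P = (14, 25)


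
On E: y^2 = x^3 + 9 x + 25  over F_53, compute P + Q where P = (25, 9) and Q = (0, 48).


P != Q, so use the chord formula.
s = (y2 - y1) / (x2 - x1) = (39) / (28) mod 53 = 26
x3 = s^2 - x1 - x2 mod 53 = 26^2 - 25 - 0 = 15
y3 = s (x1 - x3) - y1 mod 53 = 26 * (25 - 15) - 9 = 39

P + Q = (15, 39)


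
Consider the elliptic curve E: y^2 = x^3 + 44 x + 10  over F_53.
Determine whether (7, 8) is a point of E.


Check whether y^2 = x^3 + 44 x + 10 (mod 53) for (x, y) = (7, 8).
LHS: y^2 = 8^2 mod 53 = 11
RHS: x^3 + 44 x + 10 = 7^3 + 44*7 + 10 mod 53 = 25
LHS != RHS

No, not on the curve


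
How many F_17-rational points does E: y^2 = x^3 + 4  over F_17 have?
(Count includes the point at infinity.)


For each x in F_17, count y with y^2 = x^3 + 0 x + 4 mod 17:
  x = 0: RHS = 4, y in [2, 15]  -> 2 point(s)
  x = 4: RHS = 0, y in [0]  -> 1 point(s)
  x = 6: RHS = 16, y in [4, 13]  -> 2 point(s)
  x = 9: RHS = 2, y in [6, 11]  -> 2 point(s)
  x = 10: RHS = 1, y in [1, 16]  -> 2 point(s)
  x = 11: RHS = 9, y in [3, 14]  -> 2 point(s)
  x = 12: RHS = 15, y in [7, 10]  -> 2 point(s)
  x = 13: RHS = 8, y in [5, 12]  -> 2 point(s)
  x = 15: RHS = 13, y in [8, 9]  -> 2 point(s)
Affine points: 17. Add the point at infinity: total = 18.

#E(F_17) = 18


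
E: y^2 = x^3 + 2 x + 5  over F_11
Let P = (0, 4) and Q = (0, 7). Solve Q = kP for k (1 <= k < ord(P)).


Enumerate multiples of P until we hit Q = (0, 7):
  1P = (0, 4)
  2P = (9, 2)
  3P = (3, 4)
  4P = (8, 7)
  5P = (4, 0)
  6P = (8, 4)
  7P = (3, 7)
  8P = (9, 9)
  9P = (0, 7)
Match found at i = 9.

k = 9


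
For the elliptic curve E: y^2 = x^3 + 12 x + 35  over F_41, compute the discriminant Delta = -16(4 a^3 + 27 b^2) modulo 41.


4 a^3 + 27 b^2 = 4*12^3 + 27*35^2 = 6912 + 33075 = 39987
Delta = -16 * (39987) = -639792
Delta mod 41 = 13

Delta = 13 (mod 41)


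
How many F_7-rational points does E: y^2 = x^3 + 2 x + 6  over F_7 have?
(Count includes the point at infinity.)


For each x in F_7, count y with y^2 = x^3 + 2 x + 6 mod 7:
  x = 1: RHS = 2, y in [3, 4]  -> 2 point(s)
  x = 2: RHS = 4, y in [2, 5]  -> 2 point(s)
  x = 3: RHS = 4, y in [2, 5]  -> 2 point(s)
  x = 4: RHS = 1, y in [1, 6]  -> 2 point(s)
  x = 5: RHS = 1, y in [1, 6]  -> 2 point(s)
Affine points: 10. Add the point at infinity: total = 11.

#E(F_7) = 11


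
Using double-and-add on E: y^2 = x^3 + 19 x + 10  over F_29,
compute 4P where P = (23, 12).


k = 4 = 100_2 (binary, LSB first: 001)
Double-and-add from P = (23, 12):
  bit 0 = 0: acc unchanged = O
  bit 1 = 0: acc unchanged = O
  bit 2 = 1: acc = O + (26, 10) = (26, 10)

4P = (26, 10)


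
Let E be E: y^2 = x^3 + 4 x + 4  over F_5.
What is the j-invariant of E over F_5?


Delta = -16(4 a^3 + 27 b^2) mod 5 = 2
-1728 * (4 a)^3 = -1728 * (4*4)^3 mod 5 = 2
j = 2 * 2^(-1) mod 5 = 1

j = 1 (mod 5)


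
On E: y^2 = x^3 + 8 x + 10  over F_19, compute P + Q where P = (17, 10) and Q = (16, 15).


P != Q, so use the chord formula.
s = (y2 - y1) / (x2 - x1) = (5) / (18) mod 19 = 14
x3 = s^2 - x1 - x2 mod 19 = 14^2 - 17 - 16 = 11
y3 = s (x1 - x3) - y1 mod 19 = 14 * (17 - 11) - 10 = 17

P + Q = (11, 17)


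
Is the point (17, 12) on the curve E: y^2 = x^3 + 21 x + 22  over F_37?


Check whether y^2 = x^3 + 21 x + 22 (mod 37) for (x, y) = (17, 12).
LHS: y^2 = 12^2 mod 37 = 33
RHS: x^3 + 21 x + 22 = 17^3 + 21*17 + 22 mod 37 = 1
LHS != RHS

No, not on the curve


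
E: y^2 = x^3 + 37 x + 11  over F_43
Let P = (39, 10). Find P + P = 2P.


Doubling: s = (3 x1^2 + a) / (2 y1)
s = (3*39^2 + 37) / (2*10) mod 43 = 15
x3 = s^2 - 2 x1 mod 43 = 15^2 - 2*39 = 18
y3 = s (x1 - x3) - y1 mod 43 = 15 * (39 - 18) - 10 = 4

2P = (18, 4)


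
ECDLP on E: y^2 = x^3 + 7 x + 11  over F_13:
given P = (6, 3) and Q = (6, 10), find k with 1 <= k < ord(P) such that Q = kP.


Enumerate multiples of P until we hit Q = (6, 10):
  1P = (6, 3)
  2P = (4, 5)
  3P = (4, 8)
  4P = (6, 10)
Match found at i = 4.

k = 4


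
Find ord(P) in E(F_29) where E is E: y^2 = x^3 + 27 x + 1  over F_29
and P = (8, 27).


Compute successive multiples of P until we hit O:
  1P = (8, 27)
  2P = (0, 28)
  3P = (26, 26)
  4P = (1, 0)
  5P = (26, 3)
  6P = (0, 1)
  7P = (8, 2)
  8P = O

ord(P) = 8


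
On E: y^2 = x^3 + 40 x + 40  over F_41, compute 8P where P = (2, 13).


k = 8 = 1000_2 (binary, LSB first: 0001)
Double-and-add from P = (2, 13):
  bit 0 = 0: acc unchanged = O
  bit 1 = 0: acc unchanged = O
  bit 2 = 0: acc unchanged = O
  bit 3 = 1: acc = O + (20, 36) = (20, 36)

8P = (20, 36)


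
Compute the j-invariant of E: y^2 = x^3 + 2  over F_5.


Delta = -16(4 a^3 + 27 b^2) mod 5 = 2
-1728 * (4 a)^3 = -1728 * (4*0)^3 mod 5 = 0
j = 0 * 2^(-1) mod 5 = 0

j = 0 (mod 5)


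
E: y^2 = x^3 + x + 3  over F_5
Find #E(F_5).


For each x in F_5, count y with y^2 = x^3 + 1 x + 3 mod 5:
  x = 1: RHS = 0, y in [0]  -> 1 point(s)
  x = 4: RHS = 1, y in [1, 4]  -> 2 point(s)
Affine points: 3. Add the point at infinity: total = 4.

#E(F_5) = 4


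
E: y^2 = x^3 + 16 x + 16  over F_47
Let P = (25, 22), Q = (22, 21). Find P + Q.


P != Q, so use the chord formula.
s = (y2 - y1) / (x2 - x1) = (46) / (44) mod 47 = 16
x3 = s^2 - x1 - x2 mod 47 = 16^2 - 25 - 22 = 21
y3 = s (x1 - x3) - y1 mod 47 = 16 * (25 - 21) - 22 = 42

P + Q = (21, 42)


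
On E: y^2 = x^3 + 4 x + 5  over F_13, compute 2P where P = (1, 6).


Doubling: s = (3 x1^2 + a) / (2 y1)
s = (3*1^2 + 4) / (2*6) mod 13 = 6
x3 = s^2 - 2 x1 mod 13 = 6^2 - 2*1 = 8
y3 = s (x1 - x3) - y1 mod 13 = 6 * (1 - 8) - 6 = 4

2P = (8, 4)


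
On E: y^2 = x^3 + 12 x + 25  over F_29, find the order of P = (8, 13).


Compute successive multiples of P until we hit O:
  1P = (8, 13)
  2P = (26, 22)
  3P = (17, 26)
  4P = (0, 5)
  5P = (22, 2)
  6P = (19, 6)
  7P = (6, 20)
  8P = (20, 0)
  ... (continuing to 16P)
  16P = O

ord(P) = 16


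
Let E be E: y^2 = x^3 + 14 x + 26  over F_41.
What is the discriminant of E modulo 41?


4 a^3 + 27 b^2 = 4*14^3 + 27*26^2 = 10976 + 18252 = 29228
Delta = -16 * (29228) = -467648
Delta mod 41 = 39

Delta = 39 (mod 41)


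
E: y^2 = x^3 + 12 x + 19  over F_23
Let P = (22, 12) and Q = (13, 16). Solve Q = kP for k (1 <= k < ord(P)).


Enumerate multiples of P until we hit Q = (13, 16):
  1P = (22, 12)
  2P = (20, 18)
  3P = (13, 7)
  4P = (15, 20)
  5P = (15, 3)
  6P = (13, 16)
Match found at i = 6.

k = 6


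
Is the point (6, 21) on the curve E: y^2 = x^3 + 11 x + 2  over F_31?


Check whether y^2 = x^3 + 11 x + 2 (mod 31) for (x, y) = (6, 21).
LHS: y^2 = 21^2 mod 31 = 7
RHS: x^3 + 11 x + 2 = 6^3 + 11*6 + 2 mod 31 = 5
LHS != RHS

No, not on the curve


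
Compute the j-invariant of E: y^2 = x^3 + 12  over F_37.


Delta = -16(4 a^3 + 27 b^2) mod 37 = 26
-1728 * (4 a)^3 = -1728 * (4*0)^3 mod 37 = 0
j = 0 * 26^(-1) mod 37 = 0

j = 0 (mod 37)


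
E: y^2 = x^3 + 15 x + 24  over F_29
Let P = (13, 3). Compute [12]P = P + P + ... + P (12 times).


k = 12 = 1100_2 (binary, LSB first: 0011)
Double-and-add from P = (13, 3):
  bit 0 = 0: acc unchanged = O
  bit 1 = 0: acc unchanged = O
  bit 2 = 1: acc = O + (14, 22) = (14, 22)
  bit 3 = 1: acc = (14, 22) + (0, 13) = (20, 28)

12P = (20, 28)


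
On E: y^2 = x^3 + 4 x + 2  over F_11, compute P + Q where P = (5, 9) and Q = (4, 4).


P != Q, so use the chord formula.
s = (y2 - y1) / (x2 - x1) = (6) / (10) mod 11 = 5
x3 = s^2 - x1 - x2 mod 11 = 5^2 - 5 - 4 = 5
y3 = s (x1 - x3) - y1 mod 11 = 5 * (5 - 5) - 9 = 2

P + Q = (5, 2)


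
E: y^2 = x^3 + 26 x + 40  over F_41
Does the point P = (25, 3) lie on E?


Check whether y^2 = x^3 + 26 x + 40 (mod 41) for (x, y) = (25, 3).
LHS: y^2 = 3^2 mod 41 = 9
RHS: x^3 + 26 x + 40 = 25^3 + 26*25 + 40 mod 41 = 38
LHS != RHS

No, not on the curve


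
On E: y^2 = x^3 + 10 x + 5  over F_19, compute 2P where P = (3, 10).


Doubling: s = (3 x1^2 + a) / (2 y1)
s = (3*3^2 + 10) / (2*10) mod 19 = 18
x3 = s^2 - 2 x1 mod 19 = 18^2 - 2*3 = 14
y3 = s (x1 - x3) - y1 mod 19 = 18 * (3 - 14) - 10 = 1

2P = (14, 1)


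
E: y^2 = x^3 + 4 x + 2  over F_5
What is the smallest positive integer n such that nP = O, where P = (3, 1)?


Compute successive multiples of P until we hit O:
  1P = (3, 1)
  2P = (3, 4)
  3P = O

ord(P) = 3


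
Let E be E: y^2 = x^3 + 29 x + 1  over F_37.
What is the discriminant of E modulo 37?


4 a^3 + 27 b^2 = 4*29^3 + 27*1^2 = 97556 + 27 = 97583
Delta = -16 * (97583) = -1561328
Delta mod 37 = 35

Delta = 35 (mod 37)


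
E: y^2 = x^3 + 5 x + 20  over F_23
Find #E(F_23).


For each x in F_23, count y with y^2 = x^3 + 5 x + 20 mod 23:
  x = 1: RHS = 3, y in [7, 16]  -> 2 point(s)
  x = 3: RHS = 16, y in [4, 19]  -> 2 point(s)
  x = 4: RHS = 12, y in [9, 14]  -> 2 point(s)
  x = 5: RHS = 9, y in [3, 20]  -> 2 point(s)
  x = 6: RHS = 13, y in [6, 17]  -> 2 point(s)
  x = 9: RHS = 12, y in [9, 14]  -> 2 point(s)
  x = 10: RHS = 12, y in [9, 14]  -> 2 point(s)
  x = 11: RHS = 3, y in [7, 16]  -> 2 point(s)
  x = 17: RHS = 4, y in [2, 21]  -> 2 point(s)
  x = 18: RHS = 8, y in [10, 13]  -> 2 point(s)
  x = 20: RHS = 1, y in [1, 22]  -> 2 point(s)
  x = 21: RHS = 2, y in [5, 18]  -> 2 point(s)
Affine points: 24. Add the point at infinity: total = 25.

#E(F_23) = 25


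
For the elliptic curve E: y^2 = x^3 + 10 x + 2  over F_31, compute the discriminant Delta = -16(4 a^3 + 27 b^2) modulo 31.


4 a^3 + 27 b^2 = 4*10^3 + 27*2^2 = 4000 + 108 = 4108
Delta = -16 * (4108) = -65728
Delta mod 31 = 23

Delta = 23 (mod 31)


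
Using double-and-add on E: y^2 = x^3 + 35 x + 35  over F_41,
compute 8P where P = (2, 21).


k = 8 = 1000_2 (binary, LSB first: 0001)
Double-and-add from P = (2, 21):
  bit 0 = 0: acc unchanged = O
  bit 1 = 0: acc unchanged = O
  bit 2 = 0: acc unchanged = O
  bit 3 = 1: acc = O + (12, 16) = (12, 16)

8P = (12, 16)


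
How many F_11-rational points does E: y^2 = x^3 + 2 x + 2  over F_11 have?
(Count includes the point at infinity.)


For each x in F_11, count y with y^2 = x^3 + 2 x + 2 mod 11:
  x = 1: RHS = 5, y in [4, 7]  -> 2 point(s)
  x = 2: RHS = 3, y in [5, 6]  -> 2 point(s)
  x = 5: RHS = 5, y in [4, 7]  -> 2 point(s)
  x = 9: RHS = 1, y in [1, 10]  -> 2 point(s)
Affine points: 8. Add the point at infinity: total = 9.

#E(F_11) = 9


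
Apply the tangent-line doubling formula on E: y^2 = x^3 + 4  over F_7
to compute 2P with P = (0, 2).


Doubling: s = (3 x1^2 + a) / (2 y1)
s = (3*0^2 + 0) / (2*2) mod 7 = 0
x3 = s^2 - 2 x1 mod 7 = 0^2 - 2*0 = 0
y3 = s (x1 - x3) - y1 mod 7 = 0 * (0 - 0) - 2 = 5

2P = (0, 5)


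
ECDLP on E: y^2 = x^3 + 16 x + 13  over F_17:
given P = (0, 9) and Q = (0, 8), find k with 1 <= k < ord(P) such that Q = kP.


Enumerate multiples of P until we hit Q = (0, 8):
  1P = (0, 9)
  2P = (1, 9)
  3P = (16, 8)
  4P = (2, 6)
  5P = (13, 2)
  6P = (6, 6)
  7P = (7, 3)
  8P = (9, 6)
  9P = (10, 0)
  10P = (9, 11)
  11P = (7, 14)
  12P = (6, 11)
  13P = (13, 15)
  14P = (2, 11)
  15P = (16, 9)
  16P = (1, 8)
  17P = (0, 8)
Match found at i = 17.

k = 17


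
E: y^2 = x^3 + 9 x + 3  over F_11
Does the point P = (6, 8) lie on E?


Check whether y^2 = x^3 + 9 x + 3 (mod 11) for (x, y) = (6, 8).
LHS: y^2 = 8^2 mod 11 = 9
RHS: x^3 + 9 x + 3 = 6^3 + 9*6 + 3 mod 11 = 9
LHS = RHS

Yes, on the curve


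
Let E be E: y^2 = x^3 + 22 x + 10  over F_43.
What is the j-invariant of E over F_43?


Delta = -16(4 a^3 + 27 b^2) mod 43 = 7
-1728 * (4 a)^3 = -1728 * (4*22)^3 mod 43 = 22
j = 22 * 7^(-1) mod 43 = 40

j = 40 (mod 43)


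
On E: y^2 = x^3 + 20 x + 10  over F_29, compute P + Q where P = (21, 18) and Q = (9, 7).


P != Q, so use the chord formula.
s = (y2 - y1) / (x2 - x1) = (18) / (17) mod 29 = 13
x3 = s^2 - x1 - x2 mod 29 = 13^2 - 21 - 9 = 23
y3 = s (x1 - x3) - y1 mod 29 = 13 * (21 - 23) - 18 = 14

P + Q = (23, 14)


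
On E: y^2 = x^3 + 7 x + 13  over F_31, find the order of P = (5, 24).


Compute successive multiples of P until we hit O:
  1P = (5, 24)
  2P = (30, 25)
  3P = (21, 20)
  4P = (7, 23)
  5P = (27, 18)
  6P = (27, 13)
  7P = (7, 8)
  8P = (21, 11)
  ... (continuing to 11P)
  11P = O

ord(P) = 11


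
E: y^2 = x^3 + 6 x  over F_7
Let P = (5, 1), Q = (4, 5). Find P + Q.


P != Q, so use the chord formula.
s = (y2 - y1) / (x2 - x1) = (4) / (6) mod 7 = 3
x3 = s^2 - x1 - x2 mod 7 = 3^2 - 5 - 4 = 0
y3 = s (x1 - x3) - y1 mod 7 = 3 * (5 - 0) - 1 = 0

P + Q = (0, 0)


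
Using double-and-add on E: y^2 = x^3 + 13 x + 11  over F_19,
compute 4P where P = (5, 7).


k = 4 = 100_2 (binary, LSB first: 001)
Double-and-add from P = (5, 7):
  bit 0 = 0: acc unchanged = O
  bit 1 = 0: acc unchanged = O
  bit 2 = 1: acc = O + (15, 3) = (15, 3)

4P = (15, 3)


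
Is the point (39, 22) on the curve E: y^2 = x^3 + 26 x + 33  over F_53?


Check whether y^2 = x^3 + 26 x + 33 (mod 53) for (x, y) = (39, 22).
LHS: y^2 = 22^2 mod 53 = 7
RHS: x^3 + 26 x + 33 = 39^3 + 26*39 + 33 mod 53 = 52
LHS != RHS

No, not on the curve


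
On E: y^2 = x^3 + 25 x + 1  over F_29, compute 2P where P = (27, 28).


Doubling: s = (3 x1^2 + a) / (2 y1)
s = (3*27^2 + 25) / (2*28) mod 29 = 25
x3 = s^2 - 2 x1 mod 29 = 25^2 - 2*27 = 20
y3 = s (x1 - x3) - y1 mod 29 = 25 * (27 - 20) - 28 = 2

2P = (20, 2)


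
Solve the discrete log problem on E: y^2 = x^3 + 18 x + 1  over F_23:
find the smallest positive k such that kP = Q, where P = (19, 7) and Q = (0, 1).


Enumerate multiples of P until we hit Q = (0, 1):
  1P = (19, 7)
  2P = (3, 6)
  3P = (9, 8)
  4P = (21, 7)
  5P = (6, 16)
  6P = (11, 14)
  7P = (20, 14)
  8P = (10, 10)
  9P = (12, 6)
  10P = (0, 22)
  11P = (8, 17)
  12P = (5, 20)
  13P = (15, 9)
  14P = (18, 4)
  15P = (18, 19)
  16P = (15, 14)
  17P = (5, 3)
  18P = (8, 6)
  19P = (0, 1)
Match found at i = 19.

k = 19


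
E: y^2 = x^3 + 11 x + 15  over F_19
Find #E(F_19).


For each x in F_19, count y with y^2 = x^3 + 11 x + 15 mod 19:
  x = 2: RHS = 7, y in [8, 11]  -> 2 point(s)
  x = 4: RHS = 9, y in [3, 16]  -> 2 point(s)
  x = 5: RHS = 5, y in [9, 10]  -> 2 point(s)
  x = 7: RHS = 17, y in [6, 13]  -> 2 point(s)
  x = 8: RHS = 7, y in [8, 11]  -> 2 point(s)
  x = 9: RHS = 7, y in [8, 11]  -> 2 point(s)
  x = 10: RHS = 4, y in [2, 17]  -> 2 point(s)
  x = 11: RHS = 4, y in [2, 17]  -> 2 point(s)
  x = 14: RHS = 6, y in [5, 14]  -> 2 point(s)
  x = 17: RHS = 4, y in [2, 17]  -> 2 point(s)
Affine points: 20. Add the point at infinity: total = 21.

#E(F_19) = 21


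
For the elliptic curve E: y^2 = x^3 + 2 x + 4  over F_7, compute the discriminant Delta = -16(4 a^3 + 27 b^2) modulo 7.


4 a^3 + 27 b^2 = 4*2^3 + 27*4^2 = 32 + 432 = 464
Delta = -16 * (464) = -7424
Delta mod 7 = 3

Delta = 3 (mod 7)


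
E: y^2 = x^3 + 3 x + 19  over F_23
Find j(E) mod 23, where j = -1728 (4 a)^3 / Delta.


Delta = -16(4 a^3 + 27 b^2) mod 23 = 8
-1728 * (4 a)^3 = -1728 * (4*3)^3 mod 23 = 14
j = 14 * 8^(-1) mod 23 = 19

j = 19 (mod 23)


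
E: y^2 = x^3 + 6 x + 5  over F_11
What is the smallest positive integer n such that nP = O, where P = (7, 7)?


Compute successive multiples of P until we hit O:
  1P = (7, 7)
  2P = (2, 6)
  3P = (6, 2)
  4P = (1, 1)
  5P = (4, 7)
  6P = (0, 4)
  7P = (8, 2)
  8P = (10, 8)
  ... (continuing to 17P)
  17P = O

ord(P) = 17


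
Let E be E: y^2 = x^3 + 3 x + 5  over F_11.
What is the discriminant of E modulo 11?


4 a^3 + 27 b^2 = 4*3^3 + 27*5^2 = 108 + 675 = 783
Delta = -16 * (783) = -12528
Delta mod 11 = 1

Delta = 1 (mod 11)


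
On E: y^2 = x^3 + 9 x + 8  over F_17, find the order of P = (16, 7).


Compute successive multiples of P until we hit O:
  1P = (16, 7)
  2P = (1, 1)
  3P = (9, 6)
  4P = (0, 5)
  5P = (5, 5)
  6P = (15, 4)
  7P = (12, 5)
  8P = (2, 0)
  ... (continuing to 16P)
  16P = O

ord(P) = 16


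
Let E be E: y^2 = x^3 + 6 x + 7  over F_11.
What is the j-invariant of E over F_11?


Delta = -16(4 a^3 + 27 b^2) mod 11 = 10
-1728 * (4 a)^3 = -1728 * (4*6)^3 mod 11 = 3
j = 3 * 10^(-1) mod 11 = 8

j = 8 (mod 11)


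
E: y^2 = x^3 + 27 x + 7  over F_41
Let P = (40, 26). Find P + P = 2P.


Doubling: s = (3 x1^2 + a) / (2 y1)
s = (3*40^2 + 27) / (2*26) mod 41 = 40
x3 = s^2 - 2 x1 mod 41 = 40^2 - 2*40 = 3
y3 = s (x1 - x3) - y1 mod 41 = 40 * (40 - 3) - 26 = 19

2P = (3, 19)


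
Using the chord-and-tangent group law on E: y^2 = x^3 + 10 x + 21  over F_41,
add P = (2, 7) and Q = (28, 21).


P != Q, so use the chord formula.
s = (y2 - y1) / (x2 - x1) = (14) / (26) mod 41 = 10
x3 = s^2 - x1 - x2 mod 41 = 10^2 - 2 - 28 = 29
y3 = s (x1 - x3) - y1 mod 41 = 10 * (2 - 29) - 7 = 10

P + Q = (29, 10)


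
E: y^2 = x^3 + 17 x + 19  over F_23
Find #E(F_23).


For each x in F_23, count y with y^2 = x^3 + 17 x + 19 mod 23:
  x = 4: RHS = 13, y in [6, 17]  -> 2 point(s)
  x = 8: RHS = 0, y in [0]  -> 1 point(s)
  x = 9: RHS = 4, y in [2, 21]  -> 2 point(s)
  x = 10: RHS = 16, y in [4, 19]  -> 2 point(s)
  x = 17: RHS = 0, y in [0]  -> 1 point(s)
  x = 18: RHS = 16, y in [4, 19]  -> 2 point(s)
  x = 19: RHS = 2, y in [5, 18]  -> 2 point(s)
  x = 21: RHS = 0, y in [0]  -> 1 point(s)
  x = 22: RHS = 1, y in [1, 22]  -> 2 point(s)
Affine points: 15. Add the point at infinity: total = 16.

#E(F_23) = 16


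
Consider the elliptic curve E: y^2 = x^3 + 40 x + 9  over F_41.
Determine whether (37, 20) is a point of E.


Check whether y^2 = x^3 + 40 x + 9 (mod 41) for (x, y) = (37, 20).
LHS: y^2 = 20^2 mod 41 = 31
RHS: x^3 + 40 x + 9 = 37^3 + 40*37 + 9 mod 41 = 31
LHS = RHS

Yes, on the curve


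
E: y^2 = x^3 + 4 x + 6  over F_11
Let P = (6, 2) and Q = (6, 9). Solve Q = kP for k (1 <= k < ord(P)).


Enumerate multiples of P until we hit Q = (6, 9):
  1P = (6, 2)
  2P = (2, 0)
  3P = (6, 9)
Match found at i = 3.

k = 3


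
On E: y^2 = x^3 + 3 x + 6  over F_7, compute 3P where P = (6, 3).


k = 3 = 11_2 (binary, LSB first: 11)
Double-and-add from P = (6, 3):
  bit 0 = 1: acc = O + (6, 3) = (6, 3)
  bit 1 = 1: acc = (6, 3) + (3, 0) = (6, 4)

3P = (6, 4)


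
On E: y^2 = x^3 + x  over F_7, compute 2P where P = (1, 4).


k = 2 = 10_2 (binary, LSB first: 01)
Double-and-add from P = (1, 4):
  bit 0 = 0: acc unchanged = O
  bit 1 = 1: acc = O + (0, 0) = (0, 0)

2P = (0, 0)


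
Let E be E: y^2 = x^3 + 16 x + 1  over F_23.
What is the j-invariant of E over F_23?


Delta = -16(4 a^3 + 27 b^2) mod 23 = 15
-1728 * (4 a)^3 = -1728 * (4*16)^3 mod 23 = 7
j = 7 * 15^(-1) mod 23 = 2

j = 2 (mod 23)


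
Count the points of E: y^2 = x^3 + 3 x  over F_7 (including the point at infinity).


For each x in F_7, count y with y^2 = x^3 + 3 x + 0 mod 7:
  x = 0: RHS = 0, y in [0]  -> 1 point(s)
  x = 1: RHS = 4, y in [2, 5]  -> 2 point(s)
  x = 2: RHS = 0, y in [0]  -> 1 point(s)
  x = 3: RHS = 1, y in [1, 6]  -> 2 point(s)
  x = 5: RHS = 0, y in [0]  -> 1 point(s)
Affine points: 7. Add the point at infinity: total = 8.

#E(F_7) = 8


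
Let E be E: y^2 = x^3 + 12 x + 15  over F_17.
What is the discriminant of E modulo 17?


4 a^3 + 27 b^2 = 4*12^3 + 27*15^2 = 6912 + 6075 = 12987
Delta = -16 * (12987) = -207792
Delta mod 17 = 16

Delta = 16 (mod 17)


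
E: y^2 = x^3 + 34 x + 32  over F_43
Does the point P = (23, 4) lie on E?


Check whether y^2 = x^3 + 34 x + 32 (mod 43) for (x, y) = (23, 4).
LHS: y^2 = 4^2 mod 43 = 16
RHS: x^3 + 34 x + 32 = 23^3 + 34*23 + 32 mod 43 = 38
LHS != RHS

No, not on the curve


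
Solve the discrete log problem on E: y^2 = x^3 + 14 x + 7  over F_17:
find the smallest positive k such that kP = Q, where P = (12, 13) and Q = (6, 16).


Enumerate multiples of P until we hit Q = (6, 16):
  1P = (12, 13)
  2P = (6, 1)
  3P = (3, 5)
  4P = (3, 12)
  5P = (6, 16)
Match found at i = 5.

k = 5


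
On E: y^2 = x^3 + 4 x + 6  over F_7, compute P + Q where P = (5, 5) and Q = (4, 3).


P != Q, so use the chord formula.
s = (y2 - y1) / (x2 - x1) = (5) / (6) mod 7 = 2
x3 = s^2 - x1 - x2 mod 7 = 2^2 - 5 - 4 = 2
y3 = s (x1 - x3) - y1 mod 7 = 2 * (5 - 2) - 5 = 1

P + Q = (2, 1)


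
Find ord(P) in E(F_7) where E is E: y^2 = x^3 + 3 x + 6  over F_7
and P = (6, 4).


Compute successive multiples of P until we hit O:
  1P = (6, 4)
  2P = (3, 0)
  3P = (6, 3)
  4P = O

ord(P) = 4


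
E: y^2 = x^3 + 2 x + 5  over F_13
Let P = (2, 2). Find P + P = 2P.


Doubling: s = (3 x1^2 + a) / (2 y1)
s = (3*2^2 + 2) / (2*2) mod 13 = 10
x3 = s^2 - 2 x1 mod 13 = 10^2 - 2*2 = 5
y3 = s (x1 - x3) - y1 mod 13 = 10 * (2 - 5) - 2 = 7

2P = (5, 7)


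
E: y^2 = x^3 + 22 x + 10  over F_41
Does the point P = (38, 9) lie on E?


Check whether y^2 = x^3 + 22 x + 10 (mod 41) for (x, y) = (38, 9).
LHS: y^2 = 9^2 mod 41 = 40
RHS: x^3 + 22 x + 10 = 38^3 + 22*38 + 10 mod 41 = 40
LHS = RHS

Yes, on the curve


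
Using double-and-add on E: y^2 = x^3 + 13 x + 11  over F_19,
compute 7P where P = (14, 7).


k = 7 = 111_2 (binary, LSB first: 111)
Double-and-add from P = (14, 7):
  bit 0 = 1: acc = O + (14, 7) = (14, 7)
  bit 1 = 1: acc = (14, 7) + (15, 3) = (6, 18)
  bit 2 = 1: acc = (6, 18) + (0, 7) = (0, 12)

7P = (0, 12)


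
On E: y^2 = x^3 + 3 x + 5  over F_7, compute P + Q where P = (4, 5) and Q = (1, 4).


P != Q, so use the chord formula.
s = (y2 - y1) / (x2 - x1) = (6) / (4) mod 7 = 5
x3 = s^2 - x1 - x2 mod 7 = 5^2 - 4 - 1 = 6
y3 = s (x1 - x3) - y1 mod 7 = 5 * (4 - 6) - 5 = 6

P + Q = (6, 6)


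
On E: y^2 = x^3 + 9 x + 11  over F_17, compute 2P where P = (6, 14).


Doubling: s = (3 x1^2 + a) / (2 y1)
s = (3*6^2 + 9) / (2*14) mod 17 = 6
x3 = s^2 - 2 x1 mod 17 = 6^2 - 2*6 = 7
y3 = s (x1 - x3) - y1 mod 17 = 6 * (6 - 7) - 14 = 14

2P = (7, 14)


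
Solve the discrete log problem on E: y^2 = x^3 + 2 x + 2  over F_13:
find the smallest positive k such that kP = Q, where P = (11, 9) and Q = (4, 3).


Enumerate multiples of P until we hit Q = (4, 3):
  1P = (11, 9)
  2P = (3, 3)
  3P = (2, 1)
  4P = (4, 3)
Match found at i = 4.

k = 4


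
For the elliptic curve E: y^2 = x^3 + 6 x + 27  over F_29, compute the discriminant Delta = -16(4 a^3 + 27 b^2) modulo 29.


4 a^3 + 27 b^2 = 4*6^3 + 27*27^2 = 864 + 19683 = 20547
Delta = -16 * (20547) = -328752
Delta mod 29 = 21

Delta = 21 (mod 29)


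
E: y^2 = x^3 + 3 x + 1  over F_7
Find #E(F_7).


For each x in F_7, count y with y^2 = x^3 + 3 x + 1 mod 7:
  x = 0: RHS = 1, y in [1, 6]  -> 2 point(s)
  x = 2: RHS = 1, y in [1, 6]  -> 2 point(s)
  x = 3: RHS = 2, y in [3, 4]  -> 2 point(s)
  x = 4: RHS = 0, y in [0]  -> 1 point(s)
  x = 5: RHS = 1, y in [1, 6]  -> 2 point(s)
  x = 6: RHS = 4, y in [2, 5]  -> 2 point(s)
Affine points: 11. Add the point at infinity: total = 12.

#E(F_7) = 12


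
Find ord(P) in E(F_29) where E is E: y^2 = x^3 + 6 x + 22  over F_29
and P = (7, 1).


Compute successive multiples of P until we hit O:
  1P = (7, 1)
  2P = (2, 19)
  3P = (26, 21)
  4P = (0, 14)
  5P = (0, 15)
  6P = (26, 8)
  7P = (2, 10)
  8P = (7, 28)
  ... (continuing to 9P)
  9P = O

ord(P) = 9


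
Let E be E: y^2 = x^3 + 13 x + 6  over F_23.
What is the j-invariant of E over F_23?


Delta = -16(4 a^3 + 27 b^2) mod 23 = 10
-1728 * (4 a)^3 = -1728 * (4*13)^3 mod 23 = 19
j = 19 * 10^(-1) mod 23 = 18

j = 18 (mod 23)


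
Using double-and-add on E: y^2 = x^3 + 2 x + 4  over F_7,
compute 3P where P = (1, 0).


k = 3 = 11_2 (binary, LSB first: 11)
Double-and-add from P = (1, 0):
  bit 0 = 1: acc = O + (1, 0) = (1, 0)
  bit 1 = 1: acc = (1, 0) + O = (1, 0)

3P = (1, 0)


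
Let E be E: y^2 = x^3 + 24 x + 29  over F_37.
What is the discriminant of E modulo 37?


4 a^3 + 27 b^2 = 4*24^3 + 27*29^2 = 55296 + 22707 = 78003
Delta = -16 * (78003) = -1248048
Delta mod 37 = 36

Delta = 36 (mod 37)


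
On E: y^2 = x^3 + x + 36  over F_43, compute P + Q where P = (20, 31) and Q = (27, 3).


P != Q, so use the chord formula.
s = (y2 - y1) / (x2 - x1) = (15) / (7) mod 43 = 39
x3 = s^2 - x1 - x2 mod 43 = 39^2 - 20 - 27 = 12
y3 = s (x1 - x3) - y1 mod 43 = 39 * (20 - 12) - 31 = 23

P + Q = (12, 23)
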